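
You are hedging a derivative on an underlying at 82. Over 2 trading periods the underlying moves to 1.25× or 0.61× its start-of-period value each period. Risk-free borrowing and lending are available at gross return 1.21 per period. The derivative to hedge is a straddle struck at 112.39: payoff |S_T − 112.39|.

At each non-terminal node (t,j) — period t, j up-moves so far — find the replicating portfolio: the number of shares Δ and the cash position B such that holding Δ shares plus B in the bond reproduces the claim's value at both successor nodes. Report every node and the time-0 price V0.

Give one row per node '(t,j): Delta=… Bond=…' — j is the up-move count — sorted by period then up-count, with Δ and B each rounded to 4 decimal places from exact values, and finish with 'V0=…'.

(0,0): Delta=-0.5354 Bond=57.5574
(1,0): Delta=-1.0000 Bond=92.8843
(1,1): Delta=-0.5203 Bond=68.0952
V0=13.6555

No-arbitrage ⇒ martingale measure with p* = (R−d)/(u−d) = 0.9375.
Terminal values V(2,·): V(2,0)=81.8778, V(2,1)=49.8650, V(2,2)=15.7350
Node (1,0) S=50.0200: V=(p*·49.8650+(1−p*)·81.8778)/1.21=42.8643; Δ=(49.8650−81.8778)/(62.5250−30.5122)=-1.0000; B=V−Δ·S=92.8843
Node (1,1) S=102.5000: V=(p*·15.7350+(1−p*)·49.8650)/1.21=14.7670; Δ=(15.7350−49.8650)/(128.1250−62.5250)=-0.5203; B=V−Δ·S=68.0952
Node (0,0) S=82.0000: V=(p*·14.7670+(1−p*)·42.8643)/1.21=13.6555; Δ=(14.7670−42.8643)/(102.5000−50.0200)=-0.5354; B=V−Δ·S=57.5574
Check: Δ(0,0)·S0 + B(0,0) = 13.6555 = V0.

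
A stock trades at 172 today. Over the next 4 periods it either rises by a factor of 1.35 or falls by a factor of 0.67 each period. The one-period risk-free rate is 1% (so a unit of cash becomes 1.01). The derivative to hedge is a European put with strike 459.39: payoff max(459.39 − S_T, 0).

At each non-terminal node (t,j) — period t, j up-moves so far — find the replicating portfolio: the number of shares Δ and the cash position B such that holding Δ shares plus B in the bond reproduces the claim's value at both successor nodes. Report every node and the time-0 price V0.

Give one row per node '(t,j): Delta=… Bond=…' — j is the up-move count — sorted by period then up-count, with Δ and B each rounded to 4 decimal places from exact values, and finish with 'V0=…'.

Since d<R<u, set p* = (R−d)/(u−d) = 0.5000; price each node as the discounted p*-expectation of its children.
Payoff layer (t=4): V(4,0)=424.7301, V(4,1)=389.5528, V(4,2)=318.6733, V(4,3)=175.8564, V(4,4)=0.0000
Node (3,0) S=51.7312: V=(p*·389.5528+(1−p*)·424.7301)/1.01=403.1103; Δ=(389.5528−424.7301)/(69.8372−34.6599)=-1.0000; B=V−Δ·S=454.8416
Node (3,1) S=104.2346: V=(p*·318.6733+(1−p*)·389.5528)/1.01=350.6070; Δ=(318.6733−389.5528)/(140.7167−69.8372)=-1.0000; B=V−Δ·S=454.8416
Node (3,2) S=210.0249: V=(p*·175.8564+(1−p*)·318.6733)/1.01=244.8167; Δ=(175.8564−318.6733)/(283.5336−140.7167)=-1.0000; B=V−Δ·S=454.8416
Node (3,3) S=423.1845: V=(p*·0.0000+(1−p*)·175.8564)/1.01=87.0576; Δ=(0.0000−175.8564)/(571.2991−283.5336)=-0.6111; B=V−Δ·S=345.6699
Node (2,0) S=77.2108: V=(p*·350.6070+(1−p*)·403.1103)/1.01=373.1274; Δ=(350.6070−403.1103)/(104.2346−51.7312)=-1.0000; B=V−Δ·S=450.3382
Node (2,1) S=155.5740: V=(p*·244.8167+(1−p*)·350.6070)/1.01=294.7642; Δ=(244.8167−350.6070)/(210.0249−104.2346)=-1.0000; B=V−Δ·S=450.3382
Node (2,2) S=313.4700: V=(p*·87.0576+(1−p*)·244.8167)/1.01=164.2942; Δ=(87.0576−244.8167)/(423.1845−210.0249)=-0.7401; B=V−Δ·S=396.2928
Node (1,0) S=115.2400: V=(p*·294.7642+(1−p*)·373.1274)/1.01=330.6394; Δ=(294.7642−373.1274)/(155.5740−77.2108)=-1.0000; B=V−Δ·S=445.8794
Node (1,1) S=232.2000: V=(p*·164.2942+(1−p*)·294.7642)/1.01=227.2566; Δ=(164.2942−294.7642)/(313.4700−155.5740)=-0.8263; B=V−Δ·S=419.1243
Node (0,0) S=172.0000: V=(p*·227.2566+(1−p*)·330.6394)/1.01=276.1862; Δ=(227.2566−330.6394)/(232.2000−115.2400)=-0.8839; B=V−Δ·S=428.2196
Root portfolio cost Δ·172+B reproduces V0=276.1862.

(0,0): Delta=-0.8839 Bond=428.2196
(1,0): Delta=-1.0000 Bond=445.8794
(1,1): Delta=-0.8263 Bond=419.1243
(2,0): Delta=-1.0000 Bond=450.3382
(2,1): Delta=-1.0000 Bond=450.3382
(2,2): Delta=-0.7401 Bond=396.2928
(3,0): Delta=-1.0000 Bond=454.8416
(3,1): Delta=-1.0000 Bond=454.8416
(3,2): Delta=-1.0000 Bond=454.8416
(3,3): Delta=-0.6111 Bond=345.6699
V0=276.1862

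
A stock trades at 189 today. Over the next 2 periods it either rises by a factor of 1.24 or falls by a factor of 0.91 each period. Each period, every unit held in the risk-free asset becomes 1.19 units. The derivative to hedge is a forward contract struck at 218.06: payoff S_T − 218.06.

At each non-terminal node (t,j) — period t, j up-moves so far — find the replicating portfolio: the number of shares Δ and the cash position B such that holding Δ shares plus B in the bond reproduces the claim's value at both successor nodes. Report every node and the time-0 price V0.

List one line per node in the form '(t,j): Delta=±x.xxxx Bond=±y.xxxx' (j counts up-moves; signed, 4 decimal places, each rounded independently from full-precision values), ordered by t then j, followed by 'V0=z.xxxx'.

Risk-neutral probability p* = (R−d)/(u−d) = (1.19−0.91)/(1.24−0.91) = 0.8485.
Terminal values V(2,·): V(2,0)=-61.5491, V(2,1)=-4.7924, V(2,2)=72.5464
(1,0): S=171.9900. Δ = (V_up−V_dn)/(S_up−S_dn) = (-4.7924−-61.5491)/(213.2676−156.5109) = 1.0000. V = [p*·-4.7924 + (1−p*)·-61.5491]/1.19 = -11.2537. B = V − Δ·S = -183.2437.
(1,1): S=234.3600. Δ = (V_up−V_dn)/(S_up−S_dn) = (72.5464−-4.7924)/(290.6064−213.2676) = 1.0000. V = [p*·72.5464 + (1−p*)·-4.7924]/1.19 = 51.1163. B = V − Δ·S = -183.2437.
(0,0): S=189.0000. Δ = (V_up−V_dn)/(S_up−S_dn) = (51.1163−-11.2537)/(234.3600−171.9900) = 1.0000. V = [p*·51.1163 + (1−p*)·-11.2537]/1.19 = 35.0137. B = V − Δ·S = -153.9863.
Each (Δ,B) replicates both successor values, so the strategy is self-financing and V0 is arbitrage-free.

(0,0): Delta=1.0000 Bond=-153.9863
(1,0): Delta=1.0000 Bond=-183.2437
(1,1): Delta=1.0000 Bond=-183.2437
V0=35.0137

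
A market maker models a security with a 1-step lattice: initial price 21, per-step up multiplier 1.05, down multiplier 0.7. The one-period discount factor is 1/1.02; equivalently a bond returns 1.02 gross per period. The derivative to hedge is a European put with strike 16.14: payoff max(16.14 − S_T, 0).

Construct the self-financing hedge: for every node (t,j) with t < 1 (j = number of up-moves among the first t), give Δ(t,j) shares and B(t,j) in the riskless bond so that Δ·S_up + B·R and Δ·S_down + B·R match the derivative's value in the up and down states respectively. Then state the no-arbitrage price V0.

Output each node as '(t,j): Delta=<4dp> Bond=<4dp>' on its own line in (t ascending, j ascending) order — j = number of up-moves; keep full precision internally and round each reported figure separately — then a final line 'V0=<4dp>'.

(0,0): Delta=-0.1959 Bond=4.2353
V0=0.1210

The replicating-portfolio and risk-neutral prices coincide; use p* = (1.02−0.7)/(1.05−0.7) = 0.9143 for the latter.
Payoff layer (t=1): V(1,0)=1.4400, V(1,1)=0.0000
  t=0,j=0: stock 21.0000 → up 22.0500 (V=0.0000), down 14.7000 (V=1.4400). Price 0.1210; hedge Δ=-0.1959, bond B=4.2353.
Root portfolio cost Δ·21+B reproduces V0=0.1210.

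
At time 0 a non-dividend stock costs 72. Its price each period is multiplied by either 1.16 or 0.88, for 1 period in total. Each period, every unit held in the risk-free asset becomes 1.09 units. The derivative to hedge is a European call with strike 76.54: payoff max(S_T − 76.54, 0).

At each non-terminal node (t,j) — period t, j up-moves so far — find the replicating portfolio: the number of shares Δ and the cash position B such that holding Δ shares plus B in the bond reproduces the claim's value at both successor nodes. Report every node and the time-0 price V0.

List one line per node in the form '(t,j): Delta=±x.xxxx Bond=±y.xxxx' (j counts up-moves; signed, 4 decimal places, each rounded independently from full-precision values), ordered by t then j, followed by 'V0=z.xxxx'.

(0,0): Delta=0.3462 Bond=-20.1258
V0=4.8028

No-arbitrage ⇒ martingale measure with p* = (R−d)/(u−d) = 0.7500.
Terminal values V(1,·): V(1,0)=0.0000, V(1,1)=6.9800
(0,0): S=72.0000. Δ = (V_up−V_dn)/(S_up−S_dn) = (6.9800−0.0000)/(83.5200−63.3600) = 0.3462. V = [p*·6.9800 + (1−p*)·0.0000]/1.09 = 4.8028. B = V − Δ·S = -20.1258.
Check: Δ(0,0)·S0 + B(0,0) = 4.8028 = V0.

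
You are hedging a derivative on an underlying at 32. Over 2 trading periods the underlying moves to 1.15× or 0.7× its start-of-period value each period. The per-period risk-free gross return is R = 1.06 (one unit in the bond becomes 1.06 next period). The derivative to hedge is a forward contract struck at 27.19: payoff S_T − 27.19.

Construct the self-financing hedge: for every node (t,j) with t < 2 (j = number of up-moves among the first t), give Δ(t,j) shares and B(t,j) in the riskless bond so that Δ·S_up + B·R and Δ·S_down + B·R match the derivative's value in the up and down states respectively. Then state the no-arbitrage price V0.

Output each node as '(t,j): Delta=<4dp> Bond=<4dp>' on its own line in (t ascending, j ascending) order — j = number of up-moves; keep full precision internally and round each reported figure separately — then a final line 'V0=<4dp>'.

(0,0): Delta=1.0000 Bond=-24.1990
(1,0): Delta=1.0000 Bond=-25.6509
(1,1): Delta=1.0000 Bond=-25.6509
V0=7.8010

Since d<R<u, set p* = (R−d)/(u−d) = 0.8000; price each node as the discounted p*-expectation of its children.
Terminal values V(2,·): V(2,0)=-11.5100, V(2,1)=-1.4300, V(2,2)=15.1300
(1,0): S=22.4000. Δ = (V_up−V_dn)/(S_up−S_dn) = (-1.4300−-11.5100)/(25.7600−15.6800) = 1.0000. V = [p*·-1.4300 + (1−p*)·-11.5100]/1.06 = -3.2509. B = V − Δ·S = -25.6509.
(1,1): S=36.8000. Δ = (V_up−V_dn)/(S_up−S_dn) = (15.1300−-1.4300)/(42.3200−25.7600) = 1.0000. V = [p*·15.1300 + (1−p*)·-1.4300]/1.06 = 11.1491. B = V − Δ·S = -25.6509.
(0,0): S=32.0000. Δ = (V_up−V_dn)/(S_up−S_dn) = (11.1491−-3.2509)/(36.8000−22.4000) = 1.0000. V = [p*·11.1491 + (1−p*)·-3.2509]/1.06 = 7.8010. B = V − Δ·S = -24.1990.
Each (Δ,B) replicates both successor values, so the strategy is self-financing and V0 is arbitrage-free.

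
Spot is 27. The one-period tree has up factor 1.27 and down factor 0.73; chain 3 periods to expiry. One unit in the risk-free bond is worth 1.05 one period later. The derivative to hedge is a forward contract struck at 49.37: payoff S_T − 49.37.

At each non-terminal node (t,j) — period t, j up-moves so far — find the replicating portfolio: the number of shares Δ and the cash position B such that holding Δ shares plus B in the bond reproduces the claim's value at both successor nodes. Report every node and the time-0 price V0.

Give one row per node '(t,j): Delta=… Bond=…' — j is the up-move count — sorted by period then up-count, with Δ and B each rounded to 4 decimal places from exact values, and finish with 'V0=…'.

Under the risk-neutral measure, an up-move has probability p* = (R−d)/(u−d) = 0.5926 and values discount at R = 1.05.
Terminal payoffs: V(3,0)=-38.8665, V(3,1)=-31.0969, V(3,2)=-17.5797, V(3,3)=5.9363
  t=2,j=0: stock 14.3883 → up 18.2731 (V=-31.0969), down 10.5035 (V=-38.8665). Price -32.6307; hedge Δ=1.0000, bond B=-47.0190.
  t=2,j=1: stock 25.0317 → up 31.7903 (V=-17.5797), down 18.2731 (V=-31.0969). Price -21.9873; hedge Δ=1.0000, bond B=-47.0190.
  t=2,j=2: stock 43.5483 → up 55.3063 (V=5.9363), down 31.7903 (V=-17.5797). Price -3.4707; hedge Δ=1.0000, bond B=-47.0190.
  t=1,j=0: stock 19.7100 → up 25.0317 (V=-21.9873), down 14.3883 (V=-32.6307). Price -25.0700; hedge Δ=1.0000, bond B=-44.7800.
  t=1,j=1: stock 34.2900 → up 43.5483 (V=-3.4707), down 25.0317 (V=-21.9873). Price -10.4900; hedge Δ=1.0000, bond B=-44.7800.
  t=0,j=0: stock 27.0000 → up 34.2900 (V=-10.4900), down 19.7100 (V=-25.0700). Price -15.6477; hedge Δ=1.0000, bond B=-42.6477.
Self-financing check: at every node Δ·S+B equals the discounted successor values.

(0,0): Delta=1.0000 Bond=-42.6477
(1,0): Delta=1.0000 Bond=-44.7800
(1,1): Delta=1.0000 Bond=-44.7800
(2,0): Delta=1.0000 Bond=-47.0190
(2,1): Delta=1.0000 Bond=-47.0190
(2,2): Delta=1.0000 Bond=-47.0190
V0=-15.6477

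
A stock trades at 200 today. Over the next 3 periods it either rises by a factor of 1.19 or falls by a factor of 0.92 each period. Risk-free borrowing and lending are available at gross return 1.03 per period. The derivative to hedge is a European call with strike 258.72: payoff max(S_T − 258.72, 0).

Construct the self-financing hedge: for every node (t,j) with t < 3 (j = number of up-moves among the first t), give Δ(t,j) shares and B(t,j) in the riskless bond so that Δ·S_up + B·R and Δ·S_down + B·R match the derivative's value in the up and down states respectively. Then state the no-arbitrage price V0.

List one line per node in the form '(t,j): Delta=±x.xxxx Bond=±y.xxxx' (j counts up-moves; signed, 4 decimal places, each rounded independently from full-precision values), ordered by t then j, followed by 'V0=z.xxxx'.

No-arbitrage ⇒ martingale measure with p* = (R−d)/(u−d) = 0.4074.
Payoff layer (t=3): V(3,0)=0.0000, V(3,1)=0.0000, V(3,2)=1.8424, V(3,3)=78.3118
Node (2,0) S=169.2800: V=(p*·0.0000+(1−p*)·0.0000)/1.03=0.0000; Δ=(0.0000−0.0000)/(201.4432−155.7376)=0.0000; B=V−Δ·S=0.0000
Node (2,1) S=218.9600: V=(p*·1.8424+(1−p*)·0.0000)/1.03=0.7287; Δ=(1.8424−0.0000)/(260.5624−201.4432)=0.0312; B=V−Δ·S=-6.0950
Node (2,2) S=283.2200: V=(p*·78.3118+(1−p*)·1.8424)/1.03=32.0355; Δ=(78.3118−1.8424)/(337.0318−260.5624)=1.0000; B=V−Δ·S=-251.1845
Node (1,0) S=184.0000: V=(p*·0.7287+(1−p*)·0.0000)/1.03=0.2882; Δ=(0.7287−0.0000)/(218.9600−169.2800)=0.0147; B=V−Δ·S=-2.4108
Node (1,1) S=238.0000: V=(p*·32.0355+(1−p*)·0.7287)/1.03=13.0906; Δ=(32.0355−0.7287)/(283.2200−218.9600)=0.4872; B=V−Δ·S=-102.8604
Node (0,0) S=200.0000: V=(p*·13.0906+(1−p*)·0.2882)/1.03=5.3437; Δ=(13.0906−0.2882)/(238.0000−184.0000)=0.2371; B=V−Δ·S=-42.0725
Check: Δ(0,0)·S0 + B(0,0) = 5.3437 = V0.

(0,0): Delta=0.2371 Bond=-42.0725
(1,0): Delta=0.0147 Bond=-2.4108
(1,1): Delta=0.4872 Bond=-102.8604
(2,0): Delta=0.0000 Bond=0.0000
(2,1): Delta=0.0312 Bond=-6.0950
(2,2): Delta=1.0000 Bond=-251.1845
V0=5.3437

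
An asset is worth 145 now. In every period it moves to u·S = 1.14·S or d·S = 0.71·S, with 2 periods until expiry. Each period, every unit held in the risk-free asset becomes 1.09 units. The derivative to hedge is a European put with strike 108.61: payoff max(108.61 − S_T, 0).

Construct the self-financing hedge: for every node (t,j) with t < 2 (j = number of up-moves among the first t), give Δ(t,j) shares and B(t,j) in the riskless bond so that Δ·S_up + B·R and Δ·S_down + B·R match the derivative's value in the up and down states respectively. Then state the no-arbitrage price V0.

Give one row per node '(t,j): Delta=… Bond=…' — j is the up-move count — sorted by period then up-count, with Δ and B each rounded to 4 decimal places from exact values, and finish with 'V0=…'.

No-arbitrage ⇒ martingale measure with p* = (R−d)/(u−d) = 0.8837.
Terminal values V(2,·): V(2,0)=35.5155, V(2,1)=0.0000, V(2,2)=0.0000
  t=1,j=0: stock 102.9500 → up 117.3630 (V=0.0000), down 73.0945 (V=35.5155). Price 3.7887; hedge Δ=-0.8023, bond B=86.3829.
  t=1,j=1: stock 165.3000 → up 188.4420 (V=0.0000), down 117.3630 (V=0.0000). Price 0.0000; hedge Δ=0.0000, bond B=0.0000.
  t=0,j=0: stock 145.0000 → up 165.3000 (V=0.0000), down 102.9500 (V=3.7887). Price 0.4042; hedge Δ=-0.0608, bond B=9.2152.
Check: Δ(0,0)·S0 + B(0,0) = 0.4042 = V0.

(0,0): Delta=-0.0608 Bond=9.2152
(1,0): Delta=-0.8023 Bond=86.3829
(1,1): Delta=0.0000 Bond=0.0000
V0=0.4042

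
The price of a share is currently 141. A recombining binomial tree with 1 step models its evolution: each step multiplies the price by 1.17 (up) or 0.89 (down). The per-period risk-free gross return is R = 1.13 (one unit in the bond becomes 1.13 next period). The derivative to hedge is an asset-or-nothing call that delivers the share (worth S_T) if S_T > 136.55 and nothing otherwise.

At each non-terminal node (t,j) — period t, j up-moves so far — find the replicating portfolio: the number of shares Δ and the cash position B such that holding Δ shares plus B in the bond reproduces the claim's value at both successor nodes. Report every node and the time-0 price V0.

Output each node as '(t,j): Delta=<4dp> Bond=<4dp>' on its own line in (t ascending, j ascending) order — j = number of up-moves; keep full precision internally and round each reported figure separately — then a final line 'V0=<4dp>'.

Since d<R<u, set p* = (R−d)/(u−d) = 0.8571; price each node as the discounted p*-expectation of its children.
At expiry t=1: V(1,0)=0.0000, V(1,1)=164.9700
  t=0,j=0: stock 141.0000 → up 164.9700 (V=164.9700), down 125.4900 (V=0.0000). Price 125.1353; hedge Δ=4.1786, bond B=-464.0433.
The time-0 hedge costs 125.1353, which is the no-arbitrage price.

(0,0): Delta=4.1786 Bond=-464.0433
V0=125.1353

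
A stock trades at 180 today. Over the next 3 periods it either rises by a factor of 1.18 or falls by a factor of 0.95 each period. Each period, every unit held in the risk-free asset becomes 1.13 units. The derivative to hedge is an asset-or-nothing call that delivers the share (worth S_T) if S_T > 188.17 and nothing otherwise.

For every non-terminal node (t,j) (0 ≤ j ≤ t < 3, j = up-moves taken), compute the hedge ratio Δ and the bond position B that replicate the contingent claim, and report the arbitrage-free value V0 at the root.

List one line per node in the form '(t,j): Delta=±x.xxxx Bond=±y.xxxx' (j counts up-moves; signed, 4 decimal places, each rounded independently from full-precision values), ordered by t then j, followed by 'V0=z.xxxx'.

(0,0): Delta=1.1380 Bond=-25.9326
(1,0): Delta=1.7549 Bond=-134.7978
(1,1): Delta=1.0000 Bond=0.0000
(2,0): Delta=5.1304 Bond=-700.6789
(2,1): Delta=1.0000 Bond=0.0000
(2,2): Delta=1.0000 Bond=0.0000
V0=178.9012

Under the risk-neutral measure, an up-move has probability p* = (R−d)/(u−d) = 0.7826 and values discount at R = 1.13.
Terminal payoffs: V(3,0)=0.0000, V(3,1)=191.6910, V(3,2)=238.1004, V(3,3)=295.7458
(2,0): S=162.4500. Δ = (V_up−V_dn)/(S_up−S_dn) = (191.6910−0.0000)/(191.6910−154.3275) = 5.1304. V = [p*·191.6910 + (1−p*)·0.0000]/1.13 = 132.7602. B = V − Δ·S = -700.6789.
(2,1): S=201.7800. Δ = (V_up−V_dn)/(S_up−S_dn) = (238.1004−191.6910)/(238.1004−191.6910) = 1.0000. V = [p*·238.1004 + (1−p*)·191.6910]/1.13 = 201.7800. B = V − Δ·S = 0.0000.
(2,2): S=250.6320. Δ = (V_up−V_dn)/(S_up−S_dn) = (295.7458−238.1004)/(295.7458−238.1004) = 1.0000. V = [p*·295.7458 + (1−p*)·238.1004]/1.13 = 250.6320. B = V − Δ·S = 0.0000.
(1,0): S=171.0000. Δ = (V_up−V_dn)/(S_up−S_dn) = (201.7800−132.7602)/(201.7800−162.4500) = 1.7549. V = [p*·201.7800 + (1−p*)·132.7602]/1.13 = 165.2882. B = V − Δ·S = -134.7978.
(1,1): S=212.4000. Δ = (V_up−V_dn)/(S_up−S_dn) = (250.6320−201.7800)/(250.6320−201.7800) = 1.0000. V = [p*·250.6320 + (1−p*)·201.7800]/1.13 = 212.4000. B = V − Δ·S = 0.0000.
(0,0): S=180.0000. Δ = (V_up−V_dn)/(S_up−S_dn) = (212.4000−165.2882)/(212.4000−171.0000) = 1.1380. V = [p*·212.4000 + (1−p*)·165.2882]/1.13 = 178.9012. B = V − Δ·S = -25.9326.
Root portfolio cost Δ·180+B reproduces V0=178.9012.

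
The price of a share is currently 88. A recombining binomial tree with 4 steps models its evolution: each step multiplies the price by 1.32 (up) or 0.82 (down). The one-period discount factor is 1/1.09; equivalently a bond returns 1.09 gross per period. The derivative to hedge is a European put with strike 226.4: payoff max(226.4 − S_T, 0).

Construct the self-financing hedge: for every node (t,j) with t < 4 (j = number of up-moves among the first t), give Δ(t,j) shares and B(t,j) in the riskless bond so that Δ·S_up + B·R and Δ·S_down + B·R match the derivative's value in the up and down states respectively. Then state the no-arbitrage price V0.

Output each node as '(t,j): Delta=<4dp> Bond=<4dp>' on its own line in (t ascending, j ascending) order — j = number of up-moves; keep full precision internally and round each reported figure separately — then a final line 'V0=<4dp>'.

(0,0): Delta=-0.8874 Bond=152.9299
(1,0): Delta=-1.0000 Bond=174.8223
(1,1): Delta=-0.8277 Bond=159.7690
(2,0): Delta=-1.0000 Bond=190.5564
(2,1): Delta=-1.0000 Bond=190.5564
(2,2): Delta=-0.7366 Bond=160.1710
(3,0): Delta=-1.0000 Bond=207.7064
(3,1): Delta=-1.0000 Bond=207.7064
(3,2): Delta=-1.0000 Bond=207.7064
(3,3): Delta=-0.5972 Bond=146.3730
V0=74.8430

No-arbitrage ⇒ martingale measure with p* = (R−d)/(u−d) = 0.5400.
Terminal payoffs: V(4,0)=186.6133, V(4,1)=162.3531, V(4,2)=123.3001, V(4,3)=60.4343, V(4,4)=0.0000
Node (3,0) S=48.5204: V=(p*·162.3531+(1−p*)·186.6133)/1.09=159.1860; Δ=(162.3531−186.6133)/(64.0469−39.7867)=-1.0000; B=V−Δ·S=207.7064
Node (3,1) S=78.1060: V=(p*·123.3001+(1−p*)·162.3531)/1.09=129.6004; Δ=(123.3001−162.3531)/(103.0999−64.0469)=-1.0000; B=V−Δ·S=207.7064
Node (3,2) S=125.7316: V=(p*·60.4343+(1−p*)·123.3001)/1.09=81.9748; Δ=(60.4343−123.3001)/(165.9657−103.0999)=-1.0000; B=V−Δ·S=207.7064
Node (3,3) S=202.3972: V=(p*·0.0000+(1−p*)·60.4343)/1.09=25.5044; Δ=(0.0000−60.4343)/(267.1643−165.9657)=-0.5972; B=V−Δ·S=146.3730
Node (2,0) S=59.1712: V=(p*·129.6004+(1−p*)·159.1860)/1.09=131.3852; Δ=(129.6004−159.1860)/(78.1060−48.5204)=-1.0000; B=V−Δ·S=190.5564
Node (2,1) S=95.2512: V=(p*·81.9748+(1−p*)·129.6004)/1.09=95.3052; Δ=(81.9748−129.6004)/(125.7316−78.1060)=-1.0000; B=V−Δ·S=190.5564
Node (2,2) S=153.3312: V=(p*·25.5044+(1−p*)·81.9748)/1.09=47.2301; Δ=(25.5044−81.9748)/(202.3972−125.7316)=-0.7366; B=V−Δ·S=160.1710
Node (1,0) S=72.1600: V=(p*·95.3052+(1−p*)·131.3852)/1.09=102.6623; Δ=(95.3052−131.3852)/(95.2512−59.1712)=-1.0000; B=V−Δ·S=174.8223
Node (1,1) S=116.1600: V=(p*·47.2301+(1−p*)·95.3052)/1.09=63.6189; Δ=(47.2301−95.3052)/(153.3312−95.2512)=-0.8277; B=V−Δ·S=159.7690
Node (0,0) S=88.0000: V=(p*·63.6189+(1−p*)·102.6623)/1.09=74.8430; Δ=(63.6189−102.6623)/(116.1600−72.1600)=-0.8874; B=V−Δ·S=152.9299
Root portfolio cost Δ·88+B reproduces V0=74.8430.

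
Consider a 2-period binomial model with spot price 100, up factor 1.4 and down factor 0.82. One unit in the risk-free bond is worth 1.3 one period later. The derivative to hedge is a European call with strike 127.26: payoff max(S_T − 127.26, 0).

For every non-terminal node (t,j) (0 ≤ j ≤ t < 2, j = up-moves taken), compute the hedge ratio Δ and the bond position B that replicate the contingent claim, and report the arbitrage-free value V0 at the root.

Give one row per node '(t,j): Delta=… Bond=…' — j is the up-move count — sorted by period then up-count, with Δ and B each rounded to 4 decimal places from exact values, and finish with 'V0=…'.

(0,0): Delta=0.7545 Bond=-47.5907
(1,0): Delta=0.0000 Bond=0.0000
(1,1): Delta=0.8466 Bond=-74.7570
V0=27.8580

Risk-neutral probability p* = (R−d)/(u−d) = (1.3−0.82)/(1.4−0.82) = 0.8276.
Terminal values V(2,·): V(2,0)=0.0000, V(2,1)=0.0000, V(2,2)=68.7400
(1,0): S=82.0000. Δ = (V_up−V_dn)/(S_up−S_dn) = (0.0000−0.0000)/(114.8000−67.2400) = 0.0000. V = [p*·0.0000 + (1−p*)·0.0000]/1.3 = 0.0000. B = V − Δ·S = 0.0000.
(1,1): S=140.0000. Δ = (V_up−V_dn)/(S_up−S_dn) = (68.7400−0.0000)/(196.0000−114.8000) = 0.8466. V = [p*·68.7400 + (1−p*)·0.0000]/1.3 = 43.7602. B = V − Δ·S = -74.7570.
(0,0): S=100.0000. Δ = (V_up−V_dn)/(S_up−S_dn) = (43.7602−0.0000)/(140.0000−82.0000) = 0.7545. V = [p*·43.7602 + (1−p*)·0.0000]/1.3 = 27.8580. B = V − Δ·S = -47.5907.
Check: Δ(0,0)·S0 + B(0,0) = 27.8580 = V0.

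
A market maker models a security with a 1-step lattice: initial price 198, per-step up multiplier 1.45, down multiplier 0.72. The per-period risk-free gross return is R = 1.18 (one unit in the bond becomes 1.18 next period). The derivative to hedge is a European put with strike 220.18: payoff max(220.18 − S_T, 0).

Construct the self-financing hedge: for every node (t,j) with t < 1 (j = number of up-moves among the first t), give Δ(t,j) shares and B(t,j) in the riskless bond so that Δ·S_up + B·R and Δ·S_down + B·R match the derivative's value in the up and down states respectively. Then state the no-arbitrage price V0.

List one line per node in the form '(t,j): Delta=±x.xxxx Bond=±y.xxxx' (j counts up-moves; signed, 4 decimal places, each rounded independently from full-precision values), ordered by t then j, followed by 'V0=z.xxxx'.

(0,0): Delta=-0.5370 Bond=130.6582
V0=24.3295

Risk-neutral probability p* = (R−d)/(u−d) = (1.18−0.72)/(1.45−0.72) = 0.6301.
Payoff layer (t=1): V(1,0)=77.6200, V(1,1)=0.0000
  t=0,j=0: stock 198.0000 → up 287.1000 (V=0.0000), down 142.5600 (V=77.6200). Price 24.3295; hedge Δ=-0.5370, bond B=130.6582.
The time-0 hedge costs 24.3295, which is the no-arbitrage price.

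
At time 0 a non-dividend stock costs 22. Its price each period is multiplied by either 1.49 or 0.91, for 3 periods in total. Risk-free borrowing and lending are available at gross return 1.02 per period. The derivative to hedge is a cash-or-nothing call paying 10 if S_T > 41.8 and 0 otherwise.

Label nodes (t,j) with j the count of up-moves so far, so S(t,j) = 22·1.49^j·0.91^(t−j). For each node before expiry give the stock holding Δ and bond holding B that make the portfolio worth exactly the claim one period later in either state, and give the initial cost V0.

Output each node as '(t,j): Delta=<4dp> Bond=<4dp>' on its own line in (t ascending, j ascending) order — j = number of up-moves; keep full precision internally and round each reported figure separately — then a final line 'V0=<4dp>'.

(0,0): Delta=0.2315 Bond=-4.2055
(1,0): Delta=0.1601 Bond=-2.8601
(1,1): Delta=0.4179 Bond=-10.3974
(2,0): Delta=0.0000 Bond=0.0000
(2,1): Delta=0.5780 Bond=-15.3820
(2,2): Delta=0.0000 Bond=9.8039
V0=0.8883

No-arbitrage ⇒ martingale measure with p* = (R−d)/(u−d) = 0.1897.
Terminal values V(3,·): V(3,0)=0.0000, V(3,1)=0.0000, V(3,2)=10.0000, V(3,3)=10.0000
  t=2,j=0: stock 18.2182 → up 27.1451 (V=0.0000), down 16.5786 (V=0.0000). Price 0.0000; hedge Δ=0.0000, bond B=0.0000.
  t=2,j=1: stock 29.8298 → up 44.4464 (V=10.0000), down 27.1451 (V=0.0000). Price 1.8594; hedge Δ=0.5780, bond B=-15.3820.
  t=2,j=2: stock 48.8422 → up 72.7749 (V=10.0000), down 44.4464 (V=10.0000). Price 9.8039; hedge Δ=0.0000, bond B=9.8039.
  t=1,j=0: stock 20.0200 → up 29.8298 (V=1.8594), down 18.2182 (V=0.0000). Price 0.3457; hedge Δ=0.1601, bond B=-2.8601.
  t=1,j=1: stock 32.7800 → up 48.8422 (V=9.8039), down 29.8298 (V=1.8594). Price 3.3001; hedge Δ=0.4179, bond B=-10.3974.
  t=0,j=0: stock 22.0000 → up 32.7800 (V=3.3001), down 20.0200 (V=0.3457). Price 0.8883; hedge Δ=0.2315, bond B=-4.2055.
Root portfolio cost Δ·22+B reproduces V0=0.8883.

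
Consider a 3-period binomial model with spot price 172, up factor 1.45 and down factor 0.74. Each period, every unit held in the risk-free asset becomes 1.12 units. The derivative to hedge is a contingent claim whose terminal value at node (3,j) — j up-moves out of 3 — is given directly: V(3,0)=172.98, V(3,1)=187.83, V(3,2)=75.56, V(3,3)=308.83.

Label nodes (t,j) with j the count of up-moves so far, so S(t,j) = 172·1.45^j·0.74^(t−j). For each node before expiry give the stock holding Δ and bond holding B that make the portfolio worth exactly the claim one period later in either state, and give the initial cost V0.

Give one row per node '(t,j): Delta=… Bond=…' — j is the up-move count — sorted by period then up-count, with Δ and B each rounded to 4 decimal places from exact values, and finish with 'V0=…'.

(0,0): Delta=0.0925 Bond=98.0060
(1,0): Delta=-0.5255 Bond=188.4257
(1,1): Delta=0.3664 Bond=41.4577
(2,0): Delta=0.2221 Bond=140.6273
(2,1): Delta=-0.8568 Bond=272.1820
(2,2): Delta=0.9085 Bond=-149.6129
V0=113.9183

No-arbitrage ⇒ martingale measure with p* = (R−d)/(u−d) = 0.5352.
Payoff layer (t=3): V(3,0)=172.9800, V(3,1)=187.8300, V(3,2)=75.5600, V(3,3)=308.8300
  t=2,j=0: stock 94.1872 → up 136.5714 (V=187.8300), down 69.6985 (V=172.9800). Price 161.5428; hedge Δ=0.2221, bond B=140.6273.
  t=2,j=1: stock 184.5560 → up 267.6062 (V=75.5600), down 136.5714 (V=187.8300). Price 114.0552; hedge Δ=-0.8568, bond B=272.1820.
  t=2,j=2: stock 361.6300 → up 524.3635 (V=308.8300), down 267.6062 (V=75.5600). Price 178.9364; hedge Δ=0.9085, bond B=-149.6129.
  t=1,j=0: stock 127.2800 → up 184.5560 (V=114.0552), down 94.1872 (V=161.5428). Price 121.5419; hedge Δ=-0.5255, bond B=188.4257.
  t=1,j=1: stock 249.4000 → up 361.6300 (V=178.9364), down 184.5560 (V=114.0552). Price 132.8396; hedge Δ=0.3664, bond B=41.4577.
  t=0,j=0: stock 172.0000 → up 249.4000 (V=132.8396), down 127.2800 (V=121.5419). Price 113.9183; hedge Δ=0.0925, bond B=98.0060.
Self-financing check: at every node Δ·S+B equals the discounted successor values.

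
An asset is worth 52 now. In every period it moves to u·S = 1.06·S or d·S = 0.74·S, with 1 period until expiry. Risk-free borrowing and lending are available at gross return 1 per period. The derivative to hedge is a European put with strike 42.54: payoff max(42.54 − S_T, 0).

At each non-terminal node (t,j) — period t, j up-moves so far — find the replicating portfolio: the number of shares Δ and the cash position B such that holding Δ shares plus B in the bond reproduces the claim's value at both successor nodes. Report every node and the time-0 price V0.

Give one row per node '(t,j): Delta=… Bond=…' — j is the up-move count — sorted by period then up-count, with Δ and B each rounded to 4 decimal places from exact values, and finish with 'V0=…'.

(0,0): Delta=-0.2440 Bond=13.4488
V0=0.7613

Since d<R<u, set p* = (R−d)/(u−d) = 0.8125; price each node as the discounted p*-expectation of its children.
Terminal values V(1,·): V(1,0)=4.0600, V(1,1)=0.0000
Node (0,0) S=52.0000: V=(p*·0.0000+(1−p*)·4.0600)/1=0.7613; Δ=(0.0000−4.0600)/(55.1200−38.4800)=-0.2440; B=V−Δ·S=13.4488
The time-0 hedge costs 0.7613, which is the no-arbitrage price.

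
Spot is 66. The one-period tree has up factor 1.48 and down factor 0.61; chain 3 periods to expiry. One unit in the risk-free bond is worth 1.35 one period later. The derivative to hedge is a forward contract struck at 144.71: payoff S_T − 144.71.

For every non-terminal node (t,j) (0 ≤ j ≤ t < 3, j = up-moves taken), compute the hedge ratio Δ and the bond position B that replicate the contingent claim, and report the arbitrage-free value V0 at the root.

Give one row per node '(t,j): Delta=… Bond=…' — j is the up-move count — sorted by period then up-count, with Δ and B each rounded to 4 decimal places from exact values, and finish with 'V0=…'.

(0,0): Delta=1.0000 Bond=-58.8162
(1,0): Delta=1.0000 Bond=-79.4019
(1,1): Delta=1.0000 Bond=-79.4019
(2,0): Delta=1.0000 Bond=-107.1926
(2,1): Delta=1.0000 Bond=-107.1926
(2,2): Delta=1.0000 Bond=-107.1926
V0=7.1838

Risk-neutral probability p* = (R−d)/(u−d) = (1.35−0.61)/(1.48−0.61) = 0.8506.
Terminal values V(3,·): V(3,0)=-129.7293, V(3,1)=-108.3633, V(3,2)=-56.5245, V(3,3)=69.2483
(2,0): S=24.5586. Δ = (V_up−V_dn)/(S_up−S_dn) = (-108.3633−-129.7293)/(36.3467−14.9807) = 1.0000. V = [p*·-108.3633 + (1−p*)·-129.7293]/1.35 = -82.6340. B = V − Δ·S = -107.1926.
(2,1): S=59.5848. Δ = (V_up−V_dn)/(S_up−S_dn) = (-56.5245−-108.3633)/(88.1855−36.3467) = 1.0000. V = [p*·-56.5245 + (1−p*)·-108.3633]/1.35 = -47.6078. B = V − Δ·S = -107.1926.
(2,2): S=144.5664. Δ = (V_up−V_dn)/(S_up−S_dn) = (69.2483−-56.5245)/(213.9583−88.1855) = 1.0000. V = [p*·69.2483 + (1−p*)·-56.5245]/1.35 = 37.3738. B = V − Δ·S = -107.1926.
(1,0): S=40.2600. Δ = (V_up−V_dn)/(S_up−S_dn) = (-47.6078−-82.6340)/(59.5848−24.5586) = 1.0000. V = [p*·-47.6078 + (1−p*)·-82.6340]/1.35 = -39.1419. B = V − Δ·S = -79.4019.
(1,1): S=97.6800. Δ = (V_up−V_dn)/(S_up−S_dn) = (37.3738−-47.6078)/(144.5664−59.5848) = 1.0000. V = [p*·37.3738 + (1−p*)·-47.6078]/1.35 = 18.2781. B = V − Δ·S = -79.4019.
(0,0): S=66.0000. Δ = (V_up−V_dn)/(S_up−S_dn) = (18.2781−-39.1419)/(97.6800−40.2600) = 1.0000. V = [p*·18.2781 + (1−p*)·-39.1419]/1.35 = 7.1838. B = V − Δ·S = -58.8162.
The time-0 hedge costs 7.1838, which is the no-arbitrage price.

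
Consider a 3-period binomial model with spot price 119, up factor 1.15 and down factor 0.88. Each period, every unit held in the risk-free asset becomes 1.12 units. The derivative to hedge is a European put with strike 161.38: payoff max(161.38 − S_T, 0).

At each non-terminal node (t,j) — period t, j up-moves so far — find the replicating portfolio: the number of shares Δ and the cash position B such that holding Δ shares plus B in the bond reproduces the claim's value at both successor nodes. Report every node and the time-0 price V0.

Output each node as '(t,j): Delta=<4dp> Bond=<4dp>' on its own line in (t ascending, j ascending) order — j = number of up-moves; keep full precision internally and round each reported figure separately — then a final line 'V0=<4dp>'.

Under the risk-neutral measure, an up-move has probability p* = (R−d)/(u−d) = 0.8889 and values discount at R = 1.12.
Terminal values V(3,·): V(3,0)=80.2848, V(3,1)=55.4034, V(3,2)=22.8878, V(3,3)=0.0000
(2,0): S=92.1536. Δ = (V_up−V_dn)/(S_up−S_dn) = (55.4034−80.2848)/(105.9766−81.0952) = -1.0000. V = [p*·55.4034 + (1−p*)·80.2848]/1.12 = 51.9357. B = V − Δ·S = 144.0893.
(2,1): S=120.4280. Δ = (V_up−V_dn)/(S_up−S_dn) = (22.8878−55.4034)/(138.4922−105.9766) = -1.0000. V = [p*·22.8878 + (1−p*)·55.4034]/1.12 = 23.6613. B = V − Δ·S = 144.0893.
(2,2): S=157.3775. Δ = (V_up−V_dn)/(S_up−S_dn) = (0.0000−22.8878)/(180.9841−138.4922) = -0.5386. V = [p*·0.0000 + (1−p*)·22.8878]/1.12 = 2.2706. B = V − Δ·S = 87.0402.
(1,0): S=104.7200. Δ = (V_up−V_dn)/(S_up−S_dn) = (23.6613−51.9357)/(120.4280−92.1536) = -1.0000. V = [p*·23.6613 + (1−p*)·51.9357]/1.12 = 23.9311. B = V − Δ·S = 128.6511.
(1,1): S=136.8500. Δ = (V_up−V_dn)/(S_up−S_dn) = (2.2706−23.6613)/(157.3775−120.4280) = -0.5789. V = [p*·2.2706 + (1−p*)·23.6613]/1.12 = 4.1494. B = V − Δ·S = 83.3741.
(0,0): S=119.0000. Δ = (V_up−V_dn)/(S_up−S_dn) = (4.1494−23.9311)/(136.8500−104.7200) = -0.6157. V = [p*·4.1494 + (1−p*)·23.9311]/1.12 = 5.6673. B = V − Δ·S = 78.9330.
Root portfolio cost Δ·119+B reproduces V0=5.6673.

(0,0): Delta=-0.6157 Bond=78.9330
(1,0): Delta=-1.0000 Bond=128.6511
(1,1): Delta=-0.5789 Bond=83.3741
(2,0): Delta=-1.0000 Bond=144.0893
(2,1): Delta=-1.0000 Bond=144.0893
(2,2): Delta=-0.5386 Bond=87.0402
V0=5.6673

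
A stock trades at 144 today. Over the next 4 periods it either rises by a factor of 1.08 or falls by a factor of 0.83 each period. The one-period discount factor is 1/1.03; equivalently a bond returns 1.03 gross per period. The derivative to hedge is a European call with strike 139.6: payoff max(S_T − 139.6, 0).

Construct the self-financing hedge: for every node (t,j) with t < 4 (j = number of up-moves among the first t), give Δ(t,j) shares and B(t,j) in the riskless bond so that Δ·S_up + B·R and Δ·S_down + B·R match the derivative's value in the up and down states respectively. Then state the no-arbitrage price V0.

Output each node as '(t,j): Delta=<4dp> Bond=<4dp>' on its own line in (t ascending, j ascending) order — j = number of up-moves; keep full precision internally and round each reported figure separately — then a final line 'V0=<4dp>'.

Under the risk-neutral measure, an up-move has probability p* = (R−d)/(u−d) = 0.8000 and values discount at R = 1.03.
Terminal values V(4,·): V(4,0)=0.0000, V(4,1)=0.0000, V(4,2)=0.0000, V(4,3)=10.9608, V(4,4)=56.3104
  t=3,j=0: stock 82.3373 → up 88.9243 (V=0.0000), down 68.3400 (V=0.0000). Price 0.0000; hedge Δ=0.0000, bond B=0.0000.
  t=3,j=1: stock 107.1377 → up 115.7087 (V=0.0000), down 88.9243 (V=0.0000). Price 0.0000; hedge Δ=0.0000, bond B=0.0000.
  t=3,j=2: stock 139.4081 → up 150.5608 (V=10.9608), down 115.7087 (V=0.0000). Price 8.5132; hedge Δ=0.3145, bond B=-35.3299.
  t=3,j=3: stock 181.3985 → up 195.9104 (V=56.3104), down 150.5608 (V=10.9608). Price 45.8645; hedge Δ=1.0000, bond B=-135.5340.
  t=2,j=0: stock 99.2016 → up 107.1377 (V=0.0000), down 82.3373 (V=0.0000). Price 0.0000; hedge Δ=0.0000, bond B=0.0000.
  t=2,j=1: stock 129.0816 → up 139.4081 (V=8.5132), down 107.1377 (V=0.0000). Price 6.6122; hedge Δ=0.2638, bond B=-27.4407.
  t=2,j=2: stock 167.9616 → up 181.3985 (V=45.8645), down 139.4081 (V=8.5132). Price 37.2760; hedge Δ=0.8895, bond B=-112.1293.
  t=1,j=0: stock 119.5200 → up 129.0816 (V=6.6122), down 99.2016 (V=0.0000). Price 5.1357; hedge Δ=0.2213, bond B=-21.3132.
  t=1,j=1: stock 155.5200 → up 167.9616 (V=37.2760), down 129.0816 (V=6.6122). Price 30.2362; hedge Δ=0.7887, bond B=-92.4190.
  t=0,j=0: stock 144.0000 → up 155.5200 (V=30.2362), down 119.5200 (V=5.1357). Price 24.4816; hedge Δ=0.6972, bond B=-75.9202.
Self-financing check: at every node Δ·S+B equals the discounted successor values.

(0,0): Delta=0.6972 Bond=-75.9202
(1,0): Delta=0.2213 Bond=-21.3132
(1,1): Delta=0.7887 Bond=-92.4190
(2,0): Delta=0.0000 Bond=0.0000
(2,1): Delta=0.2638 Bond=-27.4407
(2,2): Delta=0.8895 Bond=-112.1293
(3,0): Delta=0.0000 Bond=0.0000
(3,1): Delta=0.0000 Bond=0.0000
(3,2): Delta=0.3145 Bond=-35.3299
(3,3): Delta=1.0000 Bond=-135.5340
V0=24.4816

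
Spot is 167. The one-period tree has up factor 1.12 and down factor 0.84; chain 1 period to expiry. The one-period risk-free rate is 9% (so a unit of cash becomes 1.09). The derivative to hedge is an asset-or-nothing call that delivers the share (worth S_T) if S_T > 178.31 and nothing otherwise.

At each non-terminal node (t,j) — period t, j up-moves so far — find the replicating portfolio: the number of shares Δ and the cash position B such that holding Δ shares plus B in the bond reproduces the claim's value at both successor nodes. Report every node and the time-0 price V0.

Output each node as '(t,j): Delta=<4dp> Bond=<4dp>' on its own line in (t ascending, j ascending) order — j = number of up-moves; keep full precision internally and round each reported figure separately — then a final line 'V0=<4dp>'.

Risk-neutral probability p* = (R−d)/(u−d) = (1.09−0.84)/(1.12−0.84) = 0.8929.
Payoff layer (t=1): V(1,0)=0.0000, V(1,1)=187.0400
Node (0,0) S=167.0000: V=(p*·187.0400+(1−p*)·0.0000)/1.09=153.2110; Δ=(187.0400−0.0000)/(187.0400−140.2800)=4.0000; B=V−Δ·S=-514.7890
Root portfolio cost Δ·167+B reproduces V0=153.2110.

(0,0): Delta=4.0000 Bond=-514.7890
V0=153.2110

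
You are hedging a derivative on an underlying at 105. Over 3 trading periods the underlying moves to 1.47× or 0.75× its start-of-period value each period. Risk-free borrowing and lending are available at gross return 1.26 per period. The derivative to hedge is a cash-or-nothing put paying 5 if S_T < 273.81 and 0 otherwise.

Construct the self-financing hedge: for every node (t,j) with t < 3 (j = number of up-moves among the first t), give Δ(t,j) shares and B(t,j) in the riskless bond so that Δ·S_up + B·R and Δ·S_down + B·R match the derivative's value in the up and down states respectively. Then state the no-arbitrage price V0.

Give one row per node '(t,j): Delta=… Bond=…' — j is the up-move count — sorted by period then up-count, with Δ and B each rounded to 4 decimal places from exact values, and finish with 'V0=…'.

(0,0): Delta=-0.0209 Bond=3.8059
(1,0): Delta=0.0000 Bond=3.1494
(1,1): Delta=-0.0253 Bond=5.4732
(2,0): Delta=0.0000 Bond=3.9683
(2,1): Delta=0.0000 Bond=3.9683
(2,2): Delta=-0.0306 Bond=8.1019
V0=1.6112

The replicating-portfolio and risk-neutral prices coincide; use p* = (1.26−0.75)/(1.47−0.75) = 0.7083 for the latter.
Payoff layer (t=3): V(3,0)=5.0000, V(3,1)=5.0000, V(3,2)=5.0000, V(3,3)=0.0000
(2,0): S=59.0625. Δ = (V_up−V_dn)/(S_up−S_dn) = (5.0000−5.0000)/(86.8219−44.2969) = 0.0000. V = [p*·5.0000 + (1−p*)·5.0000]/1.26 = 3.9683. B = V − Δ·S = 3.9683.
(2,1): S=115.7625. Δ = (V_up−V_dn)/(S_up−S_dn) = (5.0000−5.0000)/(170.1709−86.8219) = 0.0000. V = [p*·5.0000 + (1−p*)·5.0000]/1.26 = 3.9683. B = V − Δ·S = 3.9683.
(2,2): S=226.8945. Δ = (V_up−V_dn)/(S_up−S_dn) = (0.0000−5.0000)/(333.5349−170.1709) = -0.0306. V = [p*·0.0000 + (1−p*)·5.0000]/1.26 = 1.1574. B = V − Δ·S = 8.1019.
(1,0): S=78.7500. Δ = (V_up−V_dn)/(S_up−S_dn) = (3.9683−3.9683)/(115.7625−59.0625) = 0.0000. V = [p*·3.9683 + (1−p*)·3.9683]/1.26 = 3.1494. B = V − Δ·S = 3.1494.
(1,1): S=154.3500. Δ = (V_up−V_dn)/(S_up−S_dn) = (1.1574−3.9683)/(226.8945−115.7625) = -0.0253. V = [p*·1.1574 + (1−p*)·3.9683]/1.26 = 1.5692. B = V − Δ·S = 5.4732.
(0,0): S=105.0000. Δ = (V_up−V_dn)/(S_up−S_dn) = (1.5692−3.1494)/(154.3500−78.7500) = -0.0209. V = [p*·1.5692 + (1−p*)·3.1494]/1.26 = 1.6112. B = V − Δ·S = 3.8059.
Root portfolio cost Δ·105+B reproduces V0=1.6112.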